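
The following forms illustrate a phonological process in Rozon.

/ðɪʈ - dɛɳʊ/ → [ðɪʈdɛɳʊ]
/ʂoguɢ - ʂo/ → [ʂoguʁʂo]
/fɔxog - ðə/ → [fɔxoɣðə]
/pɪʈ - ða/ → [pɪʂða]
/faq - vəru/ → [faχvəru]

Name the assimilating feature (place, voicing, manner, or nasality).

manner

Comparing underlying and surface forms, /ɢ/ → [ʁ] is the alternation; the neighbouring /ʂ/ is constant.
The change stop → fricative matches the manner of the following /ʂ/, identifying this as manner assimilation.
The other alternating forms pattern the same way: /g/ → [ɣ] before /ð/ (stop → fricative, matching a fricative); /ʈ/ → [ʂ] before /ð/ (stop → fricative, matching a fricative); /q/ → [χ] before /v/ (stop → fricative, matching a fricative) — only manner changes, and always toward the following segment.
Nothing changes in [ðɪʈdɛɳʊ]: there the adjacent consonants already agree in manner (/ʈ/ and /d/ are both stops), so this form is consistent with the same rule.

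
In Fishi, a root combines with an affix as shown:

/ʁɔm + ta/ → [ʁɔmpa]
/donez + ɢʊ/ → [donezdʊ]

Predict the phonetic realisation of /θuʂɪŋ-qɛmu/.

The data show progressive place assimilation: /t/ → [p] after /m/; /ɢ/ → [d] after /z/. In each pair only place changes, matching the preceding consonant, while manner and voice stay constant.
The rule targets /q/ (voiceless uvular stop), which sits after the trigger /ŋ/ (velar).
The voiceless velar stop is [k], so /q/ → [k].

[θuʂɪŋkɛmu]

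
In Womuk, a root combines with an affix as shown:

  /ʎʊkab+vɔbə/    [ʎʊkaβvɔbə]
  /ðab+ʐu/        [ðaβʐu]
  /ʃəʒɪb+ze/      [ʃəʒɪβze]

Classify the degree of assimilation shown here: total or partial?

Underlying /b/ is realised as [β] next to /v/; /v/ itself does not change.
/b/ is a stop while /v/ is a fricative; the output [β] is a fricative, matching the trigger — so the feature that spreads is manner.
Place and voice are unchanged, so the assimilation is partial, not total.
The other alternating forms pattern the same way: /b/ → [β] before /ʐ/ (stop → fricative, matching a fricative); /b/ → [β] before /z/ (stop → fricative, matching a fricative) — only manner changes, and always toward the following segment.

partial assimilation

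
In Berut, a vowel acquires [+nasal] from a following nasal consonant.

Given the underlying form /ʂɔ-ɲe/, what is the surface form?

/ɔ/ sits next to the nasal /ɲ/ and is therefore nasalised to [ɔ̃].

[ʂɔ̃ɲe]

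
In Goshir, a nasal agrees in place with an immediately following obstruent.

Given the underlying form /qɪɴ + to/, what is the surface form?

[qɪnto]

/ɴ/ is a voiced uvular nasal. The following trigger /t/ is alveolar, so /ɴ/ must become alveolar as well.
Changing only its place to alveolar gives [n] — the voiced alveolar nasal.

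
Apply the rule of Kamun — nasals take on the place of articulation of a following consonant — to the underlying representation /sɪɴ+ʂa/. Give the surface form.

[sɪɳʂa]

The rule targets /ɴ/ (voiced uvular nasal), which sits before the trigger /ʂ/ (retroflex).
A voiced retroflex nasal is [ɳ], so the surface segment is [ɳ].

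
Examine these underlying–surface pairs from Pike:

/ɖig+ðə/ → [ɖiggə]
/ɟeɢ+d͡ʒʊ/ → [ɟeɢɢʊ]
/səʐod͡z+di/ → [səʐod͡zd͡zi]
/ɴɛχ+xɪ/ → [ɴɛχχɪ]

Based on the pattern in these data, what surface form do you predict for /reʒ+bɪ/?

[reʒʒɪ]

The data show progressive total assimilation (/ð/ → [g] after /g/; /d͡ʒ/ → [ɢ] after /ɢ/; /d/ → [d͡z] after /d͡z/; /x/ → [χ] after /χ/): in every case the target segment becomes identical to its preceding neighbour, copying more than a single feature.
/b/ is the segment targeted by the rule; it sits immediately after /ʒ/, so it assimilates completely and surfaces as [ʒ].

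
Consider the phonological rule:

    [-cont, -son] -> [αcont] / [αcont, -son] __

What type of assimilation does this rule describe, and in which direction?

The shared variable α links the value of [cont] on the target to that of the neighbouring obstruent. [cont] distinguishes stops from fricatives — a manner-of-articulation feature — so this is manner assimilation.
The conditioning segment sits to the left of the focus bar, meaning the trigger precedes the segment that changes — progressive assimilation.

progressive manner assimilation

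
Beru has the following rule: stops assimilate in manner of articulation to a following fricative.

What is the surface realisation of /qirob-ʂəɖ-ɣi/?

[qiroβʂəʐɣi]

The rule targets /b/ (voiced bilabial stop), which sits before the trigger /ʂ/ (fricative).
A voiced bilabial fricative is [β], so the surface segment is [β].
At the second juncture, /ɖ/ likewise becomes [ʐ] adjacent to /ɣ/.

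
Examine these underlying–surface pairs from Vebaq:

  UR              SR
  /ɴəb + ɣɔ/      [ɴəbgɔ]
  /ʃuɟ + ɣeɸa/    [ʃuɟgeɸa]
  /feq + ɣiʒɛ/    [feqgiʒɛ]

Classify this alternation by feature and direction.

progressive manner assimilation

Underlying /ɣ/ is realised as [g] next to /b/; /b/ itself does not change.
The change fricative → stop matches the manner of the preceding /b/, identifying this as manner assimilation.
Place and voice are unchanged, so the assimilation is partial, not total.
The same holds elsewhere in the data: /ɣ/ → [g] after /ɟ/ (fricative → stop, matching a stop); /ɣ/ → [g] after /q/ (fricative → stop, matching a stop) — only manner changes, and always toward the preceding segment.
Since the segment that changes follows the conditioning segment, the assimilation is progressive.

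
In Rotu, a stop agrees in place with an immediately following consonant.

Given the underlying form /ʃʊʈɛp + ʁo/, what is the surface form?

[ʃʊʈɛqʁo]

The rule targets /p/ (voiceless bilabial stop), which sits before the trigger /ʁ/ (uvular).
A voiceless uvular stop is [q], so the surface segment is [q].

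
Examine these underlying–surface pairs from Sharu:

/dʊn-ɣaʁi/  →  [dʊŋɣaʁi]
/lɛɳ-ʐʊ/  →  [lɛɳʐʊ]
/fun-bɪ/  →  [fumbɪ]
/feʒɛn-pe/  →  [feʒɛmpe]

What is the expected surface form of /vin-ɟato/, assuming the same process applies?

[viɲɟato]

The data show regressive place assimilation: /n/ → [ŋ] before /ɣ/; /n/ → [m] before /b/; /n/ → [m] before /p/. In each pair only place changes, matching the following consonant, while manner and voice stay constant.
No alternation appears in [lɛɳʐʊ]: there the adjacent consonants already agree in place (/ɳ/ and /ʐ/ are both retroflex), so this form is consistent with the same rule.
/n/ is a voiced alveolar nasal. The following trigger /ɟ/ is palatal, so /n/ must become palatal as well.
Changing only its place to palatal gives [ɲ] — the voiced palatal nasal.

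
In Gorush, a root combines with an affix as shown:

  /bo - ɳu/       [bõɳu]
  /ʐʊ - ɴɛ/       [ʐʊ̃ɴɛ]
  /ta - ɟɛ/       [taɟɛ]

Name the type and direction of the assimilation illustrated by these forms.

regressive nasality assimilation (vowel nasalisation)

The vowel /o/ surfaces as nasalised [õ] next to the following nasal /ɳ/ — it has acquired the [+nasal] feature of its neighbour.
The other form shows the same pattern: /ʊ/ → [ʊ̃] before /ɴ/ — each time a vowel is nasalised next to a following nasal.
No change occurs in [taɟɛ] because the vowel at the boundary is adjacent to an oral consonant, not a nasal (/a/ next to /ɟ/).
Because the conditioning nasal is to the right of the vowel that changes, the process is regressive (anticipatory).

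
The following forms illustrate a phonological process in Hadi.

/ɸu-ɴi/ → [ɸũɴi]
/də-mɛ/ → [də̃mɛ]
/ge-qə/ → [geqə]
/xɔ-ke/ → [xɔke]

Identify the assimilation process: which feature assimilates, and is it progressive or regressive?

The vowel /u/ surfaces as nasalised [ũ] next to the following nasal /ɴ/ — it has acquired the [+nasal] feature of its neighbour.
The other form shows the same pattern: /ə/ → [ə̃] before /m/ — each time a vowel is nasalised next to a following nasal.
No change occurs in [geqə], [xɔke] because the vowel at the boundary is adjacent to an oral consonant, not a nasal (/e/ next to /q/; /ɔ/ next to /k/).
Because the conditioning nasal is to the right of the vowel that changes, the process is regressive (anticipatory).

regressive nasality assimilation (vowel nasalisation)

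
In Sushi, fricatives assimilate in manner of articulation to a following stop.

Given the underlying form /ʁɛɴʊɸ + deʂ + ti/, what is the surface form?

[ʁɛɴʊpdeʈti]

The rule targets /ɸ/ (voiceless bilabial fricative), which sits before the trigger /d/ (stop).
The voiceless bilabial stop is [p], so /ɸ/ → [p].
The same rule applies at the second boundary: /ʂ/ → [ʈ] next to /t/.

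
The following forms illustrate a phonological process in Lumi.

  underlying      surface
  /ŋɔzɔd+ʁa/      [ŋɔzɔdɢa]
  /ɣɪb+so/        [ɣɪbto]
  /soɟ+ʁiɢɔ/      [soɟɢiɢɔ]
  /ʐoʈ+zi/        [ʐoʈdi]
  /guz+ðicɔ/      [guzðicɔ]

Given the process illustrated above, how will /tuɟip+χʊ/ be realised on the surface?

The data show progressive manner assimilation: /ʁ/ → [ɢ] after /d/; /s/ → [t] after /b/; /ʁ/ → [ɢ] after /ɟ/; /z/ → [d] after /ʈ/. In each pair only manner changes, matching the preceding consonant, while place and voice stay constant.
Nothing changes in [guzðicɔ]: there the adjacent consonants already agree in manner (/ð/ and /z/ are both fricatives), so this form is consistent with the same rule.
The rule targets /χ/ (voiceless uvular fricative), which sits after the trigger /p/ (stop).
Changing only its manner to stop gives [q] — the voiceless uvular stop.

[tuɟipqʊ]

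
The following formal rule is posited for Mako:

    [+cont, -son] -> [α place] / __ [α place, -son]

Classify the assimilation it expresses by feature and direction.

regressive place assimilation

The shared variable α links the value of the place features (abbreviated [place]) on the target to the same value on the neighbouring segment, so place is the feature that assimilates.
The conditioning segment sits to the right of the focus bar, meaning the trigger follows the segment that changes — regressive assimilation.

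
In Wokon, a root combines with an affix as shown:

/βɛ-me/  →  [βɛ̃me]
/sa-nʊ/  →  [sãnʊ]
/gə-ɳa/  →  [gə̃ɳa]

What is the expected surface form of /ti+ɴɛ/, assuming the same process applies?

[tĩɴɛ]

The data show regressive nasality assimilation (vowel nasalisation): /ɛ/ → [ɛ̃] before /m/; /a/ → [ã] before /n/; /ə/ → [ə̃] before /ɳ/ — a vowel is nasalised by an immediately following nasal consonant.
The vowel /i/ is adjacent to the following nasal /ɴ/, so it acquires [+nasal] and surfaces as [ĩ].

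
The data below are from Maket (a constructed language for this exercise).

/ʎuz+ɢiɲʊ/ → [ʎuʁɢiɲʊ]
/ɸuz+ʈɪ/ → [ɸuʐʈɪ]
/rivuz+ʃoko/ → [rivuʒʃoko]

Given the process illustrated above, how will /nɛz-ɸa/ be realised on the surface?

The data show regressive place assimilation: /z/ → [ʁ] before /ɢ/; /z/ → [ʐ] before /ʈ/; /z/ → [ʒ] before /ʃ/. In each pair only place changes, matching the following consonant, while manner and voice stay constant.
/z/ is a voiced alveolar fricative. The following trigger /ɸ/ is bilabial, so /z/ must become bilabial as well.
A voiced bilabial fricative is [β], so the surface segment is [β].

[nɛβɸa]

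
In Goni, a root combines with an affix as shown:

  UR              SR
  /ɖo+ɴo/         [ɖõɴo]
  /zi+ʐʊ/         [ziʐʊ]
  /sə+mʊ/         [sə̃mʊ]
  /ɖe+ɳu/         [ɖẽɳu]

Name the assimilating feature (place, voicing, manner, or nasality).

nasality

The vowel /o/ surfaces as nasalised [õ] next to the following nasal /ɴ/ — it has acquired the [+nasal] feature of its neighbour.
Likewise in the remaining data: /ə/ → [ə̃] before /m/; /e/ → [ẽ] before /ɳ/ — each time a vowel is nasalised next to a following nasal.
No change occurs in [ziʐʊ] because the vowel at the boundary is adjacent to an oral consonant, not a nasal (/i/ next to /ʐ/).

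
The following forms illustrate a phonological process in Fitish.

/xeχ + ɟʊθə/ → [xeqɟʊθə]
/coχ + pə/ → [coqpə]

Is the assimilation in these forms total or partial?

Comparing underlying and surface forms, /χ/ → [q] is the alternation; the neighbouring /ɟ/ is constant.
/χ/ is a fricative while /ɟ/ is a stop; the output [q] is a stop, matching the trigger — so the feature that spreads is manner.
Place and voice are unchanged, so the assimilation is partial, not total.
Checking the remaining alternation: /χ/ → [q] before /p/ (fricative → stop, matching a stop) — only manner changes, and always toward the following segment.

partial assimilation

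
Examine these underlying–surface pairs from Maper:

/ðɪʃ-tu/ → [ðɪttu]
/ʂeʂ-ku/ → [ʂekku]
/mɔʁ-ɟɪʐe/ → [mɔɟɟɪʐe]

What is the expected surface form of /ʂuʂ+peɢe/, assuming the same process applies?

The data show regressive total assimilation (/ʃ/ → [t] before /t/; /ʂ/ → [k] before /k/; /ʁ/ → [ɟ] before /ɟ/): in every case the target segment becomes identical to its following neighbour, copying more than a single feature.
/ʂ/ is the segment targeted by the rule; it sits immediately before /p/, so it assimilates completely and surfaces as [p].

[ʂuppeɢe]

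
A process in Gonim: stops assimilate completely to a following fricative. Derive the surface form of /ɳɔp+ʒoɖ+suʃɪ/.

[ɳɔʒʒossuʃɪ]

/p/ is the segment targeted by the rule; it sits immediately before /ʒ/, so it assimilates completely and surfaces as [ʒ].
At the second juncture, /ɖ/ likewise becomes [s] adjacent to /s/.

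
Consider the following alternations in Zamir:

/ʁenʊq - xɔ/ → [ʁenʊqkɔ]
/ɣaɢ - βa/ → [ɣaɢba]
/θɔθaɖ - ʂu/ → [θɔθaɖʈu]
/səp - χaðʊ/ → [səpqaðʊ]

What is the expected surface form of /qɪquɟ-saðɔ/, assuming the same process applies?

[qɪquɟtaðɔ]

The data show progressive manner assimilation: /x/ → [k] after /q/; /β/ → [b] after /ɢ/; /ʂ/ → [ʈ] after /ɖ/; /χ/ → [q] after /p/. In each pair only manner changes, matching the preceding consonant, while place and voice stay constant.
/s/ is a voiceless alveolar fricative. The preceding trigger /ɟ/ is a stop, so /s/ must become a stop as well.
A voiceless alveolar stop is [t], so the surface segment is [t].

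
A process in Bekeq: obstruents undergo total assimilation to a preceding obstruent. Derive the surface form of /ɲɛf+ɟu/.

/ɟ/ is the segment targeted by the rule; it sits immediately after /f/, so it assimilates completely and surfaces as [f].

[ɲɛffu]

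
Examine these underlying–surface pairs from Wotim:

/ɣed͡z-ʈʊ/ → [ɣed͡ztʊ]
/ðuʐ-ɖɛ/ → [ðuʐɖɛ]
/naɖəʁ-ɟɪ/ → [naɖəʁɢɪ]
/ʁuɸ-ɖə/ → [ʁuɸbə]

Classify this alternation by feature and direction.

Comparing underlying and surface forms, /ʈ/ → [t] is the alternation; the neighbouring /d͡z/ is constant.
/ʈ/ is retroflex while /d͡z/ is alveolar; the output [t] is alveolar, matching the trigger — so the feature that spreads is place.
Manner and voice are unchanged, so the assimilation is partial, not total.
The same holds elsewhere in the data: /ɟ/ → [ɢ] after /ʁ/ (palatal → uvular, matching uvular); /ɖ/ → [b] after /ɸ/ (retroflex → bilabial, matching bilabial) — only place changes, and always toward the preceding segment.
Nothing changes in [ðuʐɖɛ]: there the adjacent consonants already agree in place (/ɖ/ and /ʐ/ are both retroflex), so this form is consistent with the same rule.
Since the segment that changes follows the conditioning segment, the assimilation is progressive.

progressive place assimilation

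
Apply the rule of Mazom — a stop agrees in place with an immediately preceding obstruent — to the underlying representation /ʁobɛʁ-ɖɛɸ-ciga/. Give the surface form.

The rule targets /ɖ/ (voiced retroflex stop), which sits after the trigger /ʁ/ (uvular).
Changing only its place to uvular gives [ɢ] — the voiced uvular stop.
At the second juncture, /c/ likewise becomes [p] adjacent to /ɸ/.

[ʁobɛʁɢɛɸpiga]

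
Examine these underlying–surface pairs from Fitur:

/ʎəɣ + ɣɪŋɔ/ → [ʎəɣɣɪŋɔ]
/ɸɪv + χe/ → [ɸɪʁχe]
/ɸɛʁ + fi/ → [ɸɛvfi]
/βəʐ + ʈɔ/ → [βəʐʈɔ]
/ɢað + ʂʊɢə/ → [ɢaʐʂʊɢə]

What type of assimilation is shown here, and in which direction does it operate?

regressive place assimilation

Underlying /v/ is realised as [ʁ] next to /χ/; /χ/ itself does not change.
The change labiodental → uvular matches the place of the following /χ/, identifying this as place assimilation.
Manner and voice are unchanged, so the assimilation is partial, not total.
The same holds elsewhere in the data: /ʁ/ → [v] before /f/ (uvular → labiodental, matching labiodental); /ð/ → [ʐ] before /ʂ/ (dental → retroflex, matching retroflex) — only place changes, and always toward the following segment.
No alternation appears in [ʎəɣɣɪŋɔ], [βəʐʈɔ]: there the adjacent consonants already agree in place (/ɣ/ and /ɣ/ are both velar; /ʐ/ and /ʈ/ are both retroflex), so these forms are consistent with the same rule.
Since the segment that changes precedes the conditioning segment, the assimilation is regressive.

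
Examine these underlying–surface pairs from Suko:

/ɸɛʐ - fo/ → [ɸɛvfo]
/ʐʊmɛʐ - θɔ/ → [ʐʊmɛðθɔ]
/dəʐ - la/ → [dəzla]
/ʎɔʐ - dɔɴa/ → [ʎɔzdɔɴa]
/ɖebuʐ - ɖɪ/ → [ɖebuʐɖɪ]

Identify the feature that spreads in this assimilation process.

Comparing underlying and surface forms, /ʐ/ → [v] is the alternation; the neighbouring /f/ is constant.
The change retroflex → labiodental matches the place of the following /f/, identifying this as place assimilation.
Checking the remaining alternations: /ʐ/ → [ð] before /θ/ (retroflex → dental, matching dental); /ʐ/ → [z] before /l/ (retroflex → alveolar, matching alveolar); /ʐ/ → [z] before /d/ (retroflex → alveolar, matching alveolar) — only place changes, and always toward the following segment.
No alternation appears in [ɖebuʐɖɪ]: there the adjacent consonants already agree in place (/ʐ/ and /ɖ/ are both retroflex), so this form is consistent with the same rule.

place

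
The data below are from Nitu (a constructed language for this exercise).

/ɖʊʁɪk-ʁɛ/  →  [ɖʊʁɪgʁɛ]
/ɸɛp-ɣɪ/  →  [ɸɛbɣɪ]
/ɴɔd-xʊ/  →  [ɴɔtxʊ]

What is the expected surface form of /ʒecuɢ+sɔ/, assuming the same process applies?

[ʒecuqsɔ]

The data show regressive voicing assimilation: /k/ → [g] before /ʁ/; /p/ → [b] before /ɣ/; /d/ → [t] before /x/. In each pair only voicing changes, matching the following consonant, while place and manner stay constant.
/ɢ/ is a voiced uvular stop. The following trigger /s/ is voiceless, so /ɢ/ must become voiceless as well.
Changing only its voicing to voiceless gives [q] — the voiceless uvular stop.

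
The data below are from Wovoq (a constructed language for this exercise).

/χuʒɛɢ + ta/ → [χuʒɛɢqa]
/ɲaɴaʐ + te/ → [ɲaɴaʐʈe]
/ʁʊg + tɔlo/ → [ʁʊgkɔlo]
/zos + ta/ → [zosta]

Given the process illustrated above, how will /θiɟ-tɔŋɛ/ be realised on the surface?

[θiɟcɔŋɛ]

The data show progressive place assimilation: /t/ → [q] after /ɢ/; /t/ → [ʈ] after /ʐ/; /t/ → [k] after /g/. In each pair only place changes, matching the preceding consonant, while manner and voice stay constant.
Nothing changes in [zosta]: there the adjacent consonants already agree in place (/t/ and /s/ are both alveolar), so this form is consistent with the same rule.
The rule targets /t/ (voiceless alveolar stop), which sits after the trigger /ɟ/ (palatal).
A voiceless palatal stop is [c], so the surface segment is [c].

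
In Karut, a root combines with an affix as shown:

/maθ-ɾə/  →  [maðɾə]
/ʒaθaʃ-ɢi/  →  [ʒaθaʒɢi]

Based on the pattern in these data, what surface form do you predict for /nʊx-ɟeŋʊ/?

[nʊɣɟeŋʊ]

The data show regressive voicing assimilation: /θ/ → [ð] before /ɾ/; /ʃ/ → [ʒ] before /ɢ/. In each pair only voicing changes, matching the following consonant, while place and manner stay constant.
The rule targets /x/ (voiceless velar fricative), which sits before the trigger /ɟ/ (voiced).
A voiced velar fricative is [ɣ], so the surface segment is [ɣ].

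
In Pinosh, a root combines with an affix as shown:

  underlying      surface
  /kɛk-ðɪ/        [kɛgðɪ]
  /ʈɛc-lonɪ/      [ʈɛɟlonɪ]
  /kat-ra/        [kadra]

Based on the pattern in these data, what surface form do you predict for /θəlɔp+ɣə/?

The data show regressive voicing assimilation: /k/ → [g] before /ð/; /c/ → [ɟ] before /l/; /t/ → [d] before /r/. In each pair only voicing changes, matching the following consonant, while place and manner stay constant.
/p/ is a voiceless bilabial stop. The following trigger /ɣ/ is voiced, so /p/ must become voiced as well.
Changing only its voicing to voiced gives [b] — the voiced bilabial stop.

[θəlɔbɣə]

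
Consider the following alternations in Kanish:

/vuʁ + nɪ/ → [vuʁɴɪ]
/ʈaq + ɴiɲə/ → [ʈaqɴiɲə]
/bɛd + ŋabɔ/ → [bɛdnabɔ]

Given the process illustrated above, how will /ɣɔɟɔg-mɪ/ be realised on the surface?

[ɣɔɟɔgŋɪ]

The data show progressive place assimilation: /n/ → [ɴ] after /ʁ/; /ŋ/ → [n] after /d/. In each pair only place changes, matching the preceding consonant, while manner and voice stay constant.
No alternation appears in [ʈaqɴiɲə]: there the adjacent consonants already agree in place (/ɴ/ and /q/ are both uvular), so this form is consistent with the same rule.
/m/ is a voiced bilabial nasal. The preceding trigger /g/ is velar, so /m/ must become velar as well.
The voiced velar nasal is [ŋ], so /m/ → [ŋ].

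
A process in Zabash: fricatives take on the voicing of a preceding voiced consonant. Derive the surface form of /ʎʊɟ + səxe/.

The rule targets /s/ (voiceless alveolar fricative), which sits after the trigger /ɟ/ (voiced).
Changing only its voicing to voiced gives [z] — the voiced alveolar fricative.

[ʎʊɟzəxe]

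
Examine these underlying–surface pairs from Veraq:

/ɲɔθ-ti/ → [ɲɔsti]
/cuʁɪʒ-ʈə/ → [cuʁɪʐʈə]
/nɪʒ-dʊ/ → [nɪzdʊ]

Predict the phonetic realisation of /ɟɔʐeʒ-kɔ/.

[ɟɔʐeɣkɔ]

The data show regressive place assimilation: /θ/ → [s] before /t/; /ʒ/ → [ʐ] before /ʈ/; /ʒ/ → [z] before /d/. In each pair only place changes, matching the following consonant, while manner and voice stay constant.
/ʒ/ is a voiced postalveolar fricative. The following trigger /k/ is velar, so /ʒ/ must become velar as well.
Changing only its place to velar gives [ɣ] — the voiced velar fricative.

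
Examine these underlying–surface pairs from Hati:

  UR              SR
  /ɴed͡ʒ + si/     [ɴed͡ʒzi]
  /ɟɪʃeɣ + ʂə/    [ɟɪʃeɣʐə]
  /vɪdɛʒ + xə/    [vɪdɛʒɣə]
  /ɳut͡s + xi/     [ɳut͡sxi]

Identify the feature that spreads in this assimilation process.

voicing

The segment that alternates is /s/, which surfaces as [z] when adjacent to /d͡ʒ/.
The change voiceless → voiced matches the voicing of the preceding /d͡ʒ/, identifying this as voicing assimilation.
Checking the remaining alternations: /ʂ/ → [ʐ] after /ɣ/ (voiceless → voiced, matching voiced); /x/ → [ɣ] after /ʒ/ (voiceless → voiced, matching voiced) — only voicing changes, and always toward the preceding segment.
No alternation appears in [ɳut͡sxi]: there the adjacent consonants already agree in voicing (/x/ and /t͡s/ are both voiceless), so this form is consistent with the same rule.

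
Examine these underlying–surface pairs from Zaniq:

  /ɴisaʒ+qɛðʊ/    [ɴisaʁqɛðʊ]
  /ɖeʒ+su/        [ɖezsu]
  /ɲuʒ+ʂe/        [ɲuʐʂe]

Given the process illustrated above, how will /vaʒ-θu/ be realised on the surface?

[vaðθu]

The data show regressive place assimilation: /ʒ/ → [ʁ] before /q/; /ʒ/ → [z] before /s/; /ʒ/ → [ʐ] before /ʂ/. In each pair only place changes, matching the following consonant, while manner and voice stay constant.
/ʒ/ is a voiced postalveolar fricative. The following trigger /θ/ is dental, so /ʒ/ must become dental as well.
A voiced dental fricative is [ð], so the surface segment is [ð].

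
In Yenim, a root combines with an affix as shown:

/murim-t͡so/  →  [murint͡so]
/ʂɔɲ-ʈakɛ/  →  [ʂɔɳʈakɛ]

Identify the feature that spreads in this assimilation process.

place

The segment that alternates is /m/, which surfaces as [n] when adjacent to /t͡s/.
/m/ is bilabial while /t͡s/ is alveolar; the output [n] is alveolar, matching the trigger — so the feature that spreads is place.
The same holds elsewhere in the data: /ɲ/ → [ɳ] before /ʈ/ (palatal → retroflex, matching retroflex) — only place changes, and always toward the following segment.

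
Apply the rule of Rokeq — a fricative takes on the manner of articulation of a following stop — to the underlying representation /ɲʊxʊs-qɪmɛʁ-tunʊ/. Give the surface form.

[ɲʊxʊtqɪmɛɢtunʊ]

The rule targets /s/ (voiceless alveolar fricative), which sits before the trigger /q/ (stop).
The voiceless alveolar stop is [t], so /s/ → [t].
The same rule applies at the second boundary: /ʁ/ → [ɢ] next to /t/.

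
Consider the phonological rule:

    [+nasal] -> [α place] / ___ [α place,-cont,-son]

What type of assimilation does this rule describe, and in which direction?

regressive place assimilation

The rule copies the place features (abbreviated [place]) from the environment onto the target, so the assimilating feature is place.
Since the environment is written after the underscore, the trigger follows the target; the direction is regressive.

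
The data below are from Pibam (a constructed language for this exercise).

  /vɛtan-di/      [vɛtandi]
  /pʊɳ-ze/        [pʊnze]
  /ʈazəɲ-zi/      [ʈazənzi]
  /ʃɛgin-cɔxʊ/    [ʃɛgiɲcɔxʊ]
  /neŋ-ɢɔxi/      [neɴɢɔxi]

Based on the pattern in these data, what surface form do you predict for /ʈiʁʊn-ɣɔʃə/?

[ʈiʁʊŋɣɔʃə]

The data show regressive place assimilation: /ɳ/ → [n] before /z/; /ɲ/ → [n] before /z/; /n/ → [ɲ] before /c/; /ŋ/ → [ɴ] before /ɢ/. In each pair only place changes, matching the following consonant, while manner and voice stay constant.
No alternation appears in [vɛtandi]: there the adjacent consonants already agree in place (/n/ and /d/ are both alveolar), so this form is consistent with the same rule.
The rule targets /n/ (voiced alveolar nasal), which sits before the trigger /ɣ/ (velar).
Changing only its place to velar gives [ŋ] — the voiced velar nasal.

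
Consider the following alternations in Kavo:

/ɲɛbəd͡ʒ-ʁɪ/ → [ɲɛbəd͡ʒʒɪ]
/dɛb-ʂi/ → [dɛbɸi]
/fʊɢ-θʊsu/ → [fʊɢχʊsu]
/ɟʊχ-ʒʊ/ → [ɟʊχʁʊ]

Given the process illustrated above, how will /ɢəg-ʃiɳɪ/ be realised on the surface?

[ɢəgxiɳɪ]

The data show progressive place assimilation: /ʁ/ → [ʒ] after /d͡ʒ/; /ʂ/ → [ɸ] after /b/; /θ/ → [χ] after /ɢ/; /ʒ/ → [ʁ] after /χ/. In each pair only place changes, matching the preceding consonant, while manner and voice stay constant.
/ʃ/ is a voiceless postalveolar fricative. The preceding trigger /g/ is velar, so /ʃ/ must become velar as well.
A voiceless velar fricative is [x], so the surface segment is [x].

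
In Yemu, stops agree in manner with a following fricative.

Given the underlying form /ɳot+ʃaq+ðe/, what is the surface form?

[ɳosʃaχðe]

The rule targets /t/ (voiceless alveolar stop), which sits before the trigger /ʃ/ (fricative).
The voiceless alveolar fricative is [s], so /t/ → [s].
At the second juncture, /q/ likewise becomes [χ] adjacent to /ð/.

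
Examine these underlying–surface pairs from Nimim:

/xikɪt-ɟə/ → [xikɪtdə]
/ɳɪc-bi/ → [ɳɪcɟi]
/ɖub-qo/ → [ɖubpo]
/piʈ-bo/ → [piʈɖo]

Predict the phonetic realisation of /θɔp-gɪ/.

The data show progressive place assimilation: /ɟ/ → [d] after /t/; /b/ → [ɟ] after /c/; /q/ → [p] after /b/; /b/ → [ɖ] after /ʈ/. In each pair only place changes, matching the preceding consonant, while manner and voice stay constant.
The rule targets /g/ (voiced velar stop), which sits after the trigger /p/ (bilabial).
The voiced bilabial stop is [b], so /g/ → [b].

[θɔpbɪ]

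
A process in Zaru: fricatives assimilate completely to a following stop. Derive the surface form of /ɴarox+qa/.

/x/ is the segment targeted by the rule; it sits immediately before /q/, so it assimilates completely and surfaces as [q].

[ɴaroqqa]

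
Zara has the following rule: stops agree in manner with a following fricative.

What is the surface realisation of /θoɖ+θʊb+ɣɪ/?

The rule targets /ɖ/ (voiced retroflex stop), which sits before the trigger /θ/ (fricative).
Changing only its manner to fricative gives [ʐ] — the voiced retroflex fricative.
At the second juncture, /b/ likewise becomes [β] adjacent to /ɣ/.

[θoʐθʊβɣɪ]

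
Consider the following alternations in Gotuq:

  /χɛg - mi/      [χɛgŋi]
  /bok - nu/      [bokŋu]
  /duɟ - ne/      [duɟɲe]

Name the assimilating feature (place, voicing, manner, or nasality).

place

Underlying /m/ is realised as [ŋ] next to /g/; /g/ itself does not change.
/m/ is bilabial while /g/ is velar; the output [ŋ] is velar, matching the trigger — so the feature that spreads is place.
The other alternating forms pattern the same way: /n/ → [ŋ] after /k/ (alveolar → velar, matching velar); /n/ → [ɲ] after /ɟ/ (alveolar → palatal, matching palatal) — only place changes, and always toward the preceding segment.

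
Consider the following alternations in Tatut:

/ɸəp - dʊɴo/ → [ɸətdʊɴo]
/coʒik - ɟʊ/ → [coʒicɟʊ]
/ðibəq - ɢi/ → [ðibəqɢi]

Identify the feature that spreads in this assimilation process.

Underlying /p/ is realised as [t] next to /d/; /d/ itself does not change.
/p/ is bilabial while /d/ is alveolar; the output [t] is alveolar, matching the trigger — so the feature that spreads is place.
The other alternating form patterns the same way: /k/ → [c] before /ɟ/ (velar → palatal, matching palatal) — only place changes, and always toward the following segment.
Nothing changes in [ðibəqɢi]: there the adjacent consonants already agree in place (/q/ and /ɢ/ are both uvular), so this form is consistent with the same rule.

place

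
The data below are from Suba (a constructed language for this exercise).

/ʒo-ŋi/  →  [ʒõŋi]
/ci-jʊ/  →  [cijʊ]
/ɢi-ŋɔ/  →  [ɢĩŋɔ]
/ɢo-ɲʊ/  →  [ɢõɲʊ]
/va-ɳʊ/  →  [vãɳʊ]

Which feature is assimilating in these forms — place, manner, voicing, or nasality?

nasality

The vowel /o/ surfaces as nasalised [õ] next to the following nasal /ŋ/ — it has acquired the [+nasal] feature of its neighbour.
Likewise in the remaining data: /i/ → [ĩ] before /ŋ/; /o/ → [õ] before /ɲ/; /a/ → [ã] before /ɳ/ — each time a vowel is nasalised next to a following nasal.
No change occurs in [cijʊ] because the vowel at the boundary is adjacent to an oral consonant, not a nasal (/i/ next to /j/).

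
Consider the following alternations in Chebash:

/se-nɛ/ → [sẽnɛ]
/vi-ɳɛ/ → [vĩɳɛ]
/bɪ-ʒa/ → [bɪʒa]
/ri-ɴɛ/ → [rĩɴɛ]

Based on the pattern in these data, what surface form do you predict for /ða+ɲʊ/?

The data show regressive nasality assimilation (vowel nasalisation): /e/ → [ẽ] before /n/; /i/ → [ĩ] before /ɳ/; /i/ → [ĩ] before /ɴ/ — a vowel is nasalised by an immediately following nasal consonant.
No change occurs in [bɪʒa] because the vowel at the boundary is adjacent to an oral consonant, not a nasal (/ɪ/ next to /ʒ/).
The vowel /a/ is adjacent to the following nasal /ɲ/, so it acquires [+nasal] and surfaces as [ã].

[ðãɲʊ]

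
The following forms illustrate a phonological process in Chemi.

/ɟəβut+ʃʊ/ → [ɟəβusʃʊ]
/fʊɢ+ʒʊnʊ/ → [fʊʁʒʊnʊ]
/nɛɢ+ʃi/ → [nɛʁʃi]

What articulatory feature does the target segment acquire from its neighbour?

Comparing underlying and surface forms, /t/ → [s] is the alternation; the neighbouring /ʃ/ is constant.
/t/ is a stop while /ʃ/ is a fricative; the output [s] is a fricative, matching the trigger — so the feature that spreads is manner.
The other alternating forms pattern the same way: /ɢ/ → [ʁ] before /ʒ/ (stop → fricative, matching a fricative); /ɢ/ → [ʁ] before /ʃ/ (stop → fricative, matching a fricative) — only manner changes, and always toward the following segment.

manner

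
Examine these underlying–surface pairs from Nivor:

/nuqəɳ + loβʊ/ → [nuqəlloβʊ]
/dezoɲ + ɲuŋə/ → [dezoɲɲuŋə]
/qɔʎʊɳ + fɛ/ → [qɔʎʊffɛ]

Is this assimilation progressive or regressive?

Comparing underlying and surface forms, /ɳ/ → [l] is the alternation; the neighbouring /l/ is constant.
The output [l] is identical to the trigger /l/ — every feature (place, manner, voicing) has been copied — so this is total assimilation.
The remaining alternation confirms this: /ɳ/ → [f] before /f/ — in each case the output is a copy of the following consonant.
In [dezoɲɲuŋə] the two consonants at the boundary are already identical (/ɲ/ + /ɲ/), so the rule applies vacuously and nothing changes.
The trigger is the following segment, so the direction is regressive (anticipatory).

regressive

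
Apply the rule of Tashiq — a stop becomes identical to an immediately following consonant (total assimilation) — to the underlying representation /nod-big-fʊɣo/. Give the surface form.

[nobbiffʊɣo]

/d/ is the segment targeted by the rule; it sits immediately before /b/, so it assimilates completely and surfaces as [b].
At the second juncture, /g/ likewise becomes [f] adjacent to /f/.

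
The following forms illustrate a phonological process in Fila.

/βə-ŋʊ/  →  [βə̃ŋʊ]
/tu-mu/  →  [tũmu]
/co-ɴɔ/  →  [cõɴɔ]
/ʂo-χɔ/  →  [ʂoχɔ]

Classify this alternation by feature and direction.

The vowel /ə/ surfaces as nasalised [ə̃] next to the following nasal /ŋ/ — it has acquired the [+nasal] feature of its neighbour.
The other forms show the same pattern: /u/ → [ũ] before /m/; /o/ → [õ] before /ɴ/ — each time a vowel is nasalised next to a following nasal.
No change occurs in [ʂoχɔ] because the vowel at the boundary is adjacent to an oral consonant, not a nasal (/o/ next to /χ/).
Because the conditioning nasal is to the right of the vowel that changes, the process is regressive (anticipatory).

regressive nasality assimilation (vowel nasalisation)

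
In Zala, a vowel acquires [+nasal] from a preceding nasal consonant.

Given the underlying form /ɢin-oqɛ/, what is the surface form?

[ɢinõqɛ]

/o/ sits next to the nasal /n/ and is therefore nasalised to [õ].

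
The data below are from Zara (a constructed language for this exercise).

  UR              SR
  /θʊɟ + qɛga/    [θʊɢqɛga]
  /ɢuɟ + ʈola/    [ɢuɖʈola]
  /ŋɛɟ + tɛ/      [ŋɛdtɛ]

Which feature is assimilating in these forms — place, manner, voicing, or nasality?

Underlying /ɟ/ is realised as [ɢ] next to /q/; /q/ itself does not change.
/ɟ/ is palatal while /q/ is uvular; the output [ɢ] is uvular, matching the trigger — so the feature that spreads is place.
The other alternating forms pattern the same way: /ɟ/ → [ɖ] before /ʈ/ (palatal → retroflex, matching retroflex); /ɟ/ → [d] before /t/ (palatal → alveolar, matching alveolar) — only place changes, and always toward the following segment.

place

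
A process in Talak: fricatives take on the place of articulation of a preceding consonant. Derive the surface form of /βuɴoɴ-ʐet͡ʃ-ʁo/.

The rule targets /ʐ/ (voiced retroflex fricative), which sits after the trigger /ɴ/ (uvular).
A voiced uvular fricative is [ʁ], so the surface segment is [ʁ].
At the second juncture, /ʁ/ likewise becomes [ʒ] adjacent to /t͡ʃ/.

[βuɴoɴʁet͡ʃʒo]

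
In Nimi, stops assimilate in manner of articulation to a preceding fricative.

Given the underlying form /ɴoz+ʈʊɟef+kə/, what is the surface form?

[ɴozʂʊɟefxə]

The rule targets /ʈ/ (voiceless retroflex stop), which sits after the trigger /z/ (fricative).
The voiceless retroflex fricative is [ʂ], so /ʈ/ → [ʂ].
The same rule applies at the second boundary: /k/ → [x] next to /f/.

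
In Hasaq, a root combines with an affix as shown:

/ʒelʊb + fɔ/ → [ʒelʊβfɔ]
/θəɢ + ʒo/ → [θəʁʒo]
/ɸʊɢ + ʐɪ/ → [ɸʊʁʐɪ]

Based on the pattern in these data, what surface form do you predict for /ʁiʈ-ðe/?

[ʁiʂðe]

The data show regressive manner assimilation: /b/ → [β] before /f/; /ɢ/ → [ʁ] before /ʒ/; /ɢ/ → [ʁ] before /ʐ/. In each pair only manner changes, matching the following consonant, while place and voice stay constant.
/ʈ/ is a voiceless retroflex stop. The following trigger /ð/ is a fricative, so /ʈ/ must become a fricative as well.
The voiceless retroflex fricative is [ʂ], so /ʈ/ → [ʂ].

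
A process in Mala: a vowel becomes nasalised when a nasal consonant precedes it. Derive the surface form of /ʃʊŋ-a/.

[ʃʊŋã]

/a/ sits next to the nasal /ŋ/ and is therefore nasalised to [ã].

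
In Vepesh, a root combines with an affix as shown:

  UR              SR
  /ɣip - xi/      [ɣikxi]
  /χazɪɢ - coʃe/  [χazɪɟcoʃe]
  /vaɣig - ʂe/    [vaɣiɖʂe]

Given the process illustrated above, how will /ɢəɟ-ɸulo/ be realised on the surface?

The data show regressive place assimilation: /p/ → [k] before /x/; /ɢ/ → [ɟ] before /c/; /g/ → [ɖ] before /ʂ/. In each pair only place changes, matching the following consonant, while manner and voice stay constant.
/ɟ/ is a voiced palatal stop. The following trigger /ɸ/ is bilabial, so /ɟ/ must become bilabial as well.
Changing only its place to bilabial gives [b] — the voiced bilabial stop.

[ɢəbɸulo]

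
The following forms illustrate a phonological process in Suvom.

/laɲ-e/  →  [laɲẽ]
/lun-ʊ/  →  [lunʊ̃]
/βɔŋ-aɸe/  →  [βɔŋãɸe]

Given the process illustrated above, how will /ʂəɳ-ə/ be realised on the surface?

[ʂəɳə̃]

The data show progressive nasality assimilation (vowel nasalisation): /e/ → [ẽ] after /ɲ/; /ʊ/ → [ʊ̃] after /n/; /a/ → [ã] after /ŋ/ — a vowel is nasalised by an immediately preceding nasal consonant.
The vowel /ə/ is adjacent to the preceding nasal /ɳ/, so it acquires [+nasal] and surfaces as [ə̃].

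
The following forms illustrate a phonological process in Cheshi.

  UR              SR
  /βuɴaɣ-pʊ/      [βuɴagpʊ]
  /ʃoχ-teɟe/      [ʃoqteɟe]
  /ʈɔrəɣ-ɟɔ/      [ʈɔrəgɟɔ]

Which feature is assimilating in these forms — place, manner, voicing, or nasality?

Underlying /ɣ/ is realised as [g] next to /p/; /p/ itself does not change.
/ɣ/ is a fricative while /p/ is a stop; the output [g] is a stop, matching the trigger — so the feature that spreads is manner.
Checking the remaining alternations: /χ/ → [q] before /t/ (fricative → stop, matching a stop); /ɣ/ → [g] before /ɟ/ (fricative → stop, matching a stop) — only manner changes, and always toward the following segment.

manner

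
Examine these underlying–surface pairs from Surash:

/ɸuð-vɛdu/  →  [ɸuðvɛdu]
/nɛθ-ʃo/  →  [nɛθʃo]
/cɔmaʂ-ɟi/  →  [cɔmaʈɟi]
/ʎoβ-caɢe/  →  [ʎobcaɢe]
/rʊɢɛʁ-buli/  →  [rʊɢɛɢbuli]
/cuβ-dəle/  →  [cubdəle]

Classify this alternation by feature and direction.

regressive manner assimilation

Underlying /ʂ/ is realised as [ʈ] next to /ɟ/; /ɟ/ itself does not change.
The change fricative → stop matches the manner of the following /ɟ/, identifying this as manner assimilation.
Place and voice are unchanged, so the assimilation is partial, not total.
The same holds elsewhere in the data: /β/ → [b] before /c/ (fricative → stop, matching a stop); /ʁ/ → [ɢ] before /b/ (fricative → stop, matching a stop); /β/ → [b] before /d/ (fricative → stop, matching a stop) — only manner changes, and always toward the following segment.
No alternation appears in [ɸuðvɛdu], [nɛθʃo]: there the adjacent consonants already agree in manner (/ð/ and /v/ are both fricatives; /θ/ and /ʃ/ are both fricatives), so these forms are consistent with the same rule.
The trigger is the following segment, so the direction is regressive (anticipatory).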